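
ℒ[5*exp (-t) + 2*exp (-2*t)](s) 2/ (s + 2) + 5/ (s + 1)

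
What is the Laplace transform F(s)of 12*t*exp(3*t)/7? 12/(7*(s - 3)^2)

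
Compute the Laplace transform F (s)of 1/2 1/ (2*s)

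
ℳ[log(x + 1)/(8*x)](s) -pi*csc(pi*s)/(8*s - 8)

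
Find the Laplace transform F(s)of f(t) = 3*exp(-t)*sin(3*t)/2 9/(2*((s + 1)^2 + 9))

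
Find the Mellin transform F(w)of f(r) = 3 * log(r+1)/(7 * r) -3 * pi * csc(pi * w)/(7 * w - 7)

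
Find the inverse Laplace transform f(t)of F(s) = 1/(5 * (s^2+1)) sin(t)/5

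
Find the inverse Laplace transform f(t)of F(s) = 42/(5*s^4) 7*t^3/5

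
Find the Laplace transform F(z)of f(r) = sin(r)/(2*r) atan(1/z)/2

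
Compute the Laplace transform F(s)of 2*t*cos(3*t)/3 2*(s^2 - 9)/(3*(s^2 + 9)^2)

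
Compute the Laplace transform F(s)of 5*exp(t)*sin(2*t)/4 5/(2*((s - 1)^2+4))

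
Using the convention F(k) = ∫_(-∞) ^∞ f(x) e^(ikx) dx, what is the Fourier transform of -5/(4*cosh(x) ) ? -5*pi/(4*cosh(pi*k/2) ) 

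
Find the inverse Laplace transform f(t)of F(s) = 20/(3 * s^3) 10 * t^2/3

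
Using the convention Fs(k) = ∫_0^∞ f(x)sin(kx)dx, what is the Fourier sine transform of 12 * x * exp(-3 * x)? 72 * k/(k^2 + 9)^2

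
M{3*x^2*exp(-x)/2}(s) 3*gamma(s + 2)/2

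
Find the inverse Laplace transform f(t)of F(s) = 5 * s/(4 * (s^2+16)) 5 * cos(4 * t)/4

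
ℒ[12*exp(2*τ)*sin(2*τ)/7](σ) 24/(7*((σ - 2)^2 + 4))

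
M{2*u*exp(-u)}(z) 2*gamma(z + 1)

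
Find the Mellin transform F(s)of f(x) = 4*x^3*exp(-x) 4*gamma(s + 3)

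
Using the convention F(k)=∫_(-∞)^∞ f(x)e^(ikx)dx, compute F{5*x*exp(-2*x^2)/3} 5*sqrt(2)*I*sqrt(pi)*k*exp(-k^2/8)/24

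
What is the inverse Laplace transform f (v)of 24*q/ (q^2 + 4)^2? 6*v*sin (2*v)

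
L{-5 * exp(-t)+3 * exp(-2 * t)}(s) 3/(s+2) - 5/(s+1)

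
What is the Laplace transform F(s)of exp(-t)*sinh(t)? 1/(s*(s + 2))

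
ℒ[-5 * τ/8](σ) -5/(8 * σ^2)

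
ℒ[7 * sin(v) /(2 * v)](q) 7 * atan(1/q) /2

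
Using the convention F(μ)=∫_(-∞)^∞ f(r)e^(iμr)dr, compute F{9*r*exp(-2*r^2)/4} 9*sqrt(2)*I*sqrt(pi)*μ*exp(-μ^2/8)/32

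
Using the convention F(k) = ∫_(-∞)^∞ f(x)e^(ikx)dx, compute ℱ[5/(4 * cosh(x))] 5 * pi/(4 * cosh(pi * k/2))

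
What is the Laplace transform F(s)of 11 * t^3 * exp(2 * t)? 66/(s - 2)^4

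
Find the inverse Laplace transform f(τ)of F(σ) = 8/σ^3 4 * τ^2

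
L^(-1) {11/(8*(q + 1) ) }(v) 11*exp(-v) /8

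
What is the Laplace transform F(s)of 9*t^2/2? 9/s^3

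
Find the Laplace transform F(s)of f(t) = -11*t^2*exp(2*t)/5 -22/(5*(s - 2)^3)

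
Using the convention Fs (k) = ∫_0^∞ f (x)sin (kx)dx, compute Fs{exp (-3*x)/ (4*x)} atan (k/3)/4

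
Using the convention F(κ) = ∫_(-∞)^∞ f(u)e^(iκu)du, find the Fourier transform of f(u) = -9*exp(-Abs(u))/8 -9/(4*κ^2 + 4)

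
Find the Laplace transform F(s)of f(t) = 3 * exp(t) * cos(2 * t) 3 * (s - 1)/((s - 1)^2 + 4)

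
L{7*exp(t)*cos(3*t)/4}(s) 7*(s - 1)/(4*((s - 1)^2 + 9))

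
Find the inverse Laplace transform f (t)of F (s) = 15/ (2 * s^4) 5 * t^3/4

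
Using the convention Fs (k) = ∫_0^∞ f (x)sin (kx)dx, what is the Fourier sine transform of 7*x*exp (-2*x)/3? 28*k/ (3*(k^2 + 4)^2)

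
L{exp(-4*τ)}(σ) 1/(σ + 4)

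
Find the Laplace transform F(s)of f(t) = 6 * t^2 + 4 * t 12/s^3 + 4/s^2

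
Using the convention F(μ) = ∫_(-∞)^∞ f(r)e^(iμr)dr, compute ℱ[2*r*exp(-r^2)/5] I*sqrt(pi)*μ*exp(-μ^2/4)/5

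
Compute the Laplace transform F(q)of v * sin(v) 2 * q/(q^2 + 1)^2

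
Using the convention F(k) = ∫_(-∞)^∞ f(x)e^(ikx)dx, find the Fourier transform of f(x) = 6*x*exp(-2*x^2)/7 3*sqrt(2)*I*sqrt(pi)*k*exp(-k^2/8)/28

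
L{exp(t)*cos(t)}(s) (s - 1)/((s - 1)^2 + 1)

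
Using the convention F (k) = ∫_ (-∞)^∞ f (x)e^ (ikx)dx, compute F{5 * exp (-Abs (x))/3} 10/ (3 * (k^2 + 1))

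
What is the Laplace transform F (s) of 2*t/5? 2/ (5*s^2) 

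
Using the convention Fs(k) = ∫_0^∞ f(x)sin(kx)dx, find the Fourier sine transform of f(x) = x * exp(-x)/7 2 * k/(7 * (k^2 + 1)^2)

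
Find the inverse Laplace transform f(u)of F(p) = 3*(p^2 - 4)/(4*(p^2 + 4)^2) 3*u*cos(2*u)/4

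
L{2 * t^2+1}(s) 1/s+4/s^3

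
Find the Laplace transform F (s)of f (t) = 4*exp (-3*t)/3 4/ (3*(s + 3))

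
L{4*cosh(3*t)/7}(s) 4*s/(7*(s^2 - 9))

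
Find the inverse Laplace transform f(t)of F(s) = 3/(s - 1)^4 t^3*exp(t)/2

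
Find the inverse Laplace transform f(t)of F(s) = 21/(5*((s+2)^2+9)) 7*exp(-2*t)*sin(3*t)/5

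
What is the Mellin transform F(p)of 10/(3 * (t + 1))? 10 * pi * csc(pi * p)/3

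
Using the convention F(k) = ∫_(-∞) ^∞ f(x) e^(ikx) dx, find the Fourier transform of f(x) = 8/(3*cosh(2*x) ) 4*pi/(3*cosh(pi*k/4) ) 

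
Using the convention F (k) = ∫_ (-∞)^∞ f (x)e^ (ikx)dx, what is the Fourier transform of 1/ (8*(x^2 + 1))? pi*exp (-Abs (k))/8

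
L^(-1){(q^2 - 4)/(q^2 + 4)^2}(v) v*cos(2*v)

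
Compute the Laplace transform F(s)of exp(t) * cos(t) (s - 1)/((s - 1)^2+1)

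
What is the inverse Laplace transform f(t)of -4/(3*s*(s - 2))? -4*exp(t)*sinh(t)/3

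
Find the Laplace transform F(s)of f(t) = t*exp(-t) (s + 1)^(-2)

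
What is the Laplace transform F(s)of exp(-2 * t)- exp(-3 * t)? 1/(s + 2) - 1/(s + 3)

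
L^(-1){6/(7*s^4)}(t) t^3/7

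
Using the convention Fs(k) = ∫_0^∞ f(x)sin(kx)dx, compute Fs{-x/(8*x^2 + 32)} -pi*exp(-2*k)/16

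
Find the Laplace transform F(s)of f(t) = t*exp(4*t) (s - 4)^(-2)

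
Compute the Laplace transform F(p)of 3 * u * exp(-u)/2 3/(2 * (p + 1)^2)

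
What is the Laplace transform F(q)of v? q^(-2)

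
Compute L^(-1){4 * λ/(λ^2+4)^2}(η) η * sin(2 * η)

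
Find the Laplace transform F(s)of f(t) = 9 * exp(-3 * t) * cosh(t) 9 * (s + 3)/((s + 3)^2 - 1)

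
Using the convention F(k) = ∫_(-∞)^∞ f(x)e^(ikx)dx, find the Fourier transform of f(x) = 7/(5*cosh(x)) 7*pi/(5*cosh(pi*k/2))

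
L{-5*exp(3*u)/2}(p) -5/(2*p - 6)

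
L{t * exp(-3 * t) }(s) (s + 3) ^(-2) 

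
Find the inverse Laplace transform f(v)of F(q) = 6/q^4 v^3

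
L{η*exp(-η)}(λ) (λ + 1)^(-2)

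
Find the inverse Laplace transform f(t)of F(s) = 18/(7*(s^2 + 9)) 6*sin(3*t)/7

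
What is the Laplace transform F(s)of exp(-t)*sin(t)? 1/((s+1)^2+1)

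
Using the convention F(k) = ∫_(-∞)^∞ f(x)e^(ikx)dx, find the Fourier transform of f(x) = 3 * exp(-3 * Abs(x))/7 18/(7 * (k^2 + 9))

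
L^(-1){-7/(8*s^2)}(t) -7*t/8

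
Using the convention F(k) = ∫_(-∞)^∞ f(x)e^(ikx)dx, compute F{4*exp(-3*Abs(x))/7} 24/(7*(k^2+9))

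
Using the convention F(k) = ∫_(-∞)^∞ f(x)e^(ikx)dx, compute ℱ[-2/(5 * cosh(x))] -2 * pi/(5 * cosh(pi * k/2))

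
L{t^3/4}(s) 3/(2 * s^4)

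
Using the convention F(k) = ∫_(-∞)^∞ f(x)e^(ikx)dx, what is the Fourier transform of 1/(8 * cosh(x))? pi/(8 * cosh(pi * k/2))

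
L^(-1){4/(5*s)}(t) 4/5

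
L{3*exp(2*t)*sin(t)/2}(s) 3/(2*((s - 2)^2 + 1))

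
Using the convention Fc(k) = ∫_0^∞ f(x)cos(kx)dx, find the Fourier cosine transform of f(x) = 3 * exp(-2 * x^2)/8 3 * sqrt(2) * sqrt(pi) * exp(-k^2/8)/32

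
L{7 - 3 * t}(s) 7/s - 3/s^2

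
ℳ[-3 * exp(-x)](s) -3 * gamma(s)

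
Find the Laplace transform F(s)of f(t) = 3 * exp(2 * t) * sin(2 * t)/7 6/(7 * ((s - 2)^2 + 4))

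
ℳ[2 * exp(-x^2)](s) gamma(s/2)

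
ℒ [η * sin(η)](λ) 2 * λ/(λ^2 + 1)^2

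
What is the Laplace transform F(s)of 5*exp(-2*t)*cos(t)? 5*(s + 2)/((s + 2)^2 + 1)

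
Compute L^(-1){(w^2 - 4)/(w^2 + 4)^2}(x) x*cos(2*x)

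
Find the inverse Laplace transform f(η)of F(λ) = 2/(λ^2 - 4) sinh(2*η)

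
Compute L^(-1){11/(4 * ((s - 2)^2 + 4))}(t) 11 * exp(2 * t) * sin(2 * t)/8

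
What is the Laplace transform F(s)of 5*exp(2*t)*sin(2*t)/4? 5/(2*((s - 2)^2+4))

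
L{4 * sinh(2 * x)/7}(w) 8/(7 * (w^2 - 4))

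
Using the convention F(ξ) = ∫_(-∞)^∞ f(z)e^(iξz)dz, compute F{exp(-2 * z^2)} sqrt(2) * sqrt(pi) * exp(-ξ^2/8)/2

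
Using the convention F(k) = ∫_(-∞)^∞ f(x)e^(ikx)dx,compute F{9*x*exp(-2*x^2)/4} 9*sqrt(2)*I*sqrt(pi)*k*exp(-k^2/8)/32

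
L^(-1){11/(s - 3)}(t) 11*exp(3*t)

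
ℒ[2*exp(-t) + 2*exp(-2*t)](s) 2/(s + 1) + 2/(s + 2)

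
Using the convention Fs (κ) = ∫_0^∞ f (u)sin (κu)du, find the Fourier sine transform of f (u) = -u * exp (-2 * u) -4 * κ/ (κ^2 + 4)^2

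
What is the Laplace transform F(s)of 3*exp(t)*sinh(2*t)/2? 3/((s - 1)^2-4)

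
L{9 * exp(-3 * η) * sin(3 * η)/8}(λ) 27/(8 * ((λ + 3)^2 + 9))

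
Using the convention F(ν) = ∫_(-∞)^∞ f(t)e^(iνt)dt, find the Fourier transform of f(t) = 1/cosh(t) pi/cosh(pi*ν/2)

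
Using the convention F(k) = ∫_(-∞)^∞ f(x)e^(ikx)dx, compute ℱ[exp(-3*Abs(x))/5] 6/(5*(k^2 + 9))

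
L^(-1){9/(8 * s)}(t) 9/8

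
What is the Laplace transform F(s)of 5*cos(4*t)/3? 5*s/(3*(s^2+16))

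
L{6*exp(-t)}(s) 6/(s + 1)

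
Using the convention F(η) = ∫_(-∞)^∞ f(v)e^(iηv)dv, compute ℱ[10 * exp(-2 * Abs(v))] 40/(η^2+4)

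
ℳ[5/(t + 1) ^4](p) 5*gamma(p)*gamma(4 - p) /6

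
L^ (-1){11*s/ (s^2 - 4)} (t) 11*cosh (2*t)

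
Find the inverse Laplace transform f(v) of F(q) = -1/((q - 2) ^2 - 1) -exp(2 * v) * sinh(v) 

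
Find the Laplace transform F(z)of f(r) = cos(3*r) z/(z^2 + 9)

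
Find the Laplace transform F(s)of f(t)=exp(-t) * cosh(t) (s + 1)/(s * (s + 2))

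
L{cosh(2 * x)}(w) w/(w^2 - 4)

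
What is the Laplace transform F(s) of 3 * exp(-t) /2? 3/(2 * (s+1) ) 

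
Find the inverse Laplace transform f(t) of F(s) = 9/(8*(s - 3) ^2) 9*t*exp(3*t) /8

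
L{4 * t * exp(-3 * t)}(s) 4/(s + 3)^2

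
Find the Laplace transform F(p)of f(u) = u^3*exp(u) 6/(p - 1)^4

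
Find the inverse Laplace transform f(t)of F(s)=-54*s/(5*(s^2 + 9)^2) -9*t*sin(3*t)/5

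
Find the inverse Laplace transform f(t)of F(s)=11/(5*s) 11/5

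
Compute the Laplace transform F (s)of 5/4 5/ (4*s)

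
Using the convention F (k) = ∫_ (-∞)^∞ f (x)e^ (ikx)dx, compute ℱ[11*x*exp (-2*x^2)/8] 11*sqrt (2)*I*sqrt (pi)*k*exp (-k^2/8)/64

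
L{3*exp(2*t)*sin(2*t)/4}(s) 3/(2*((s - 2)^2 + 4))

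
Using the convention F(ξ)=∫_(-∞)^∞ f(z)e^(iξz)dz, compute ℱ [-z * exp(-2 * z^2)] -sqrt(2) * I * sqrt(pi) * ξ * exp(-ξ^2/8)/8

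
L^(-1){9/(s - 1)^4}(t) 3*t^3*exp(t)/2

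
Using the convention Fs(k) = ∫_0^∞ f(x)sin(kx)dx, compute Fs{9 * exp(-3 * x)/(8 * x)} 9 * atan(k/3)/8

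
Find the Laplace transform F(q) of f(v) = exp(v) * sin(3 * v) 3/((q - 1) ^2 + 9) 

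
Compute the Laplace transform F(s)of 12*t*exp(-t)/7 12/(7*(s + 1)^2)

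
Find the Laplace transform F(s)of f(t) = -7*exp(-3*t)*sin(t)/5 -7/(5*(s + 3)^2 + 5)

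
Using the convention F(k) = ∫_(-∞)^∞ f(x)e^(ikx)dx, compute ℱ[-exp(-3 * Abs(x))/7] -6/(7 * k^2 + 63)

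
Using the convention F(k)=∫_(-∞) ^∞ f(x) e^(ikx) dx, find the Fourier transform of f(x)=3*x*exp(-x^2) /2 3*I*sqrt(pi)*k*exp(-k^2/4) /4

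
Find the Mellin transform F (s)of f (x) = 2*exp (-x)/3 2*gamma (s)/3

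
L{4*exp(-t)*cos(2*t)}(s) 4*(s + 1)/((s + 1)^2 + 4)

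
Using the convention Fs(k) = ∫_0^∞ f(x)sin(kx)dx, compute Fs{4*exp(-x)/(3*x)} 4*atan(k)/3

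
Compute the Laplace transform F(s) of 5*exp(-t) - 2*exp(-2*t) 5/(s + 1) - 2/(s + 2) 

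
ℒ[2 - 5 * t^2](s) 2/s - 10/s^3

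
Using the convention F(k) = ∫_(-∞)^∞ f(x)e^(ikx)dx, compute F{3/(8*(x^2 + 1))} 3*pi*exp(-Abs(k))/8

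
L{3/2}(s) 3/(2*s)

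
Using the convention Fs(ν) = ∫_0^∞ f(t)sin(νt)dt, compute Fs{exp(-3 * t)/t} atan(ν/3)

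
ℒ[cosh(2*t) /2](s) s/(2*(s^2-4) ) 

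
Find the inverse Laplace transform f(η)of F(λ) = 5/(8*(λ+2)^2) 5*η*exp(-2*η)/8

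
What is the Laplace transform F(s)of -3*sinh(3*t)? -9/(s^2 - 9)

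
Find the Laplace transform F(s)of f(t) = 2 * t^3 12/s^4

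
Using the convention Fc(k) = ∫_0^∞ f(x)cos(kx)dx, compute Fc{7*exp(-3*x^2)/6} 7*sqrt(3)*sqrt(pi)*exp(-k^2/12)/36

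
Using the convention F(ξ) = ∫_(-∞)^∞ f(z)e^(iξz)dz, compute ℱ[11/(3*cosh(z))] 11*pi/(3*cosh(pi*ξ/2))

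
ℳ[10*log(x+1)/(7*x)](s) -10*pi*csc(pi*s)/(7*s - 7)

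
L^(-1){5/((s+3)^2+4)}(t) 5 * exp(-3 * t) * sin(2 * t)/2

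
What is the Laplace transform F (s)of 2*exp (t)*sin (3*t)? 6/ ( (s - 1)^2 + 9)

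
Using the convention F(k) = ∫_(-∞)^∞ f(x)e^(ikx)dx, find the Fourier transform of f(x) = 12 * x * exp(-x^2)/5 6 * I * sqrt(pi) * k * exp(-k^2/4)/5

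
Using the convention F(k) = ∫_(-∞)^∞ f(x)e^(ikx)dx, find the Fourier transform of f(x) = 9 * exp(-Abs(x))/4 9/(2 * (k^2+1))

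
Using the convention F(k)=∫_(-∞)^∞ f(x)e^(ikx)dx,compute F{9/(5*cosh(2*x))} 9*pi/(10*cosh(pi*k/4))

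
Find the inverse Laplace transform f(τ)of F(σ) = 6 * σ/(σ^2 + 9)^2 τ * sin(3 * τ)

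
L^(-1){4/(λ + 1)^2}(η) 4*η*exp(-η)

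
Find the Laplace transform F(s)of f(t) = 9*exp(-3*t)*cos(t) 9*(s+3)/((s+3)^2+1)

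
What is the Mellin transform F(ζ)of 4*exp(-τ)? 4*gamma(ζ)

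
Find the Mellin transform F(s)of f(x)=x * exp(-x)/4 gamma(s + 1)/4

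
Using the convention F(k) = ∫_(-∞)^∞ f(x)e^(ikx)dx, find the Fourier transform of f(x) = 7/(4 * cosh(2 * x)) 7 * pi/(8 * cosh(pi * k/4))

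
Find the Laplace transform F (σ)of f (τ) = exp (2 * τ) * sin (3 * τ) 3/ ( (σ - 2)^2 + 9)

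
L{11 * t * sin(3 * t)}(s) 66 * s/(s^2 + 9)^2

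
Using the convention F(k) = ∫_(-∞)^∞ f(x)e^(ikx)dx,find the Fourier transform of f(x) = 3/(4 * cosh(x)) 3 * pi/(4 * cosh(pi * k/2))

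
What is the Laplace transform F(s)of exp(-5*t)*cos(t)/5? (s + 5)/(5*((s + 5)^2 + 1))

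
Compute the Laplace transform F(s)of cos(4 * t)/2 s/(2 * (s^2 + 16))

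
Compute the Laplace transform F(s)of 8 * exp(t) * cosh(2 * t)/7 8 * (s - 1)/(7 * ((s - 1)^2 - 4))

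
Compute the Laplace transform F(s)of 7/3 7/(3*s)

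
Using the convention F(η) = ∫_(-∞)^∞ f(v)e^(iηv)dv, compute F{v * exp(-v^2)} I * sqrt(pi) * η * exp(-η^2/4)/2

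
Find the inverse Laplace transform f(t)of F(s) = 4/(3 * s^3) 2 * t^2/3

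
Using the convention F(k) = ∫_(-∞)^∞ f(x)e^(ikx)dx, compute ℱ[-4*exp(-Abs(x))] -8/(k^2 + 1)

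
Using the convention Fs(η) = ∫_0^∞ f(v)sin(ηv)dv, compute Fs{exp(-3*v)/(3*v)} atan(η/3)/3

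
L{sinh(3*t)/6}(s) 1/(2*(s^2 - 9))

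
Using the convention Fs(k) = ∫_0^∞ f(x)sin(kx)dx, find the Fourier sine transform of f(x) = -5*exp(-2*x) -5*k/(k^2 + 4)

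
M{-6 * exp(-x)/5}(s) -6 * gamma(s)/5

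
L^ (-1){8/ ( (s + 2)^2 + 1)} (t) 8 * exp (-2 * t) * sin (t)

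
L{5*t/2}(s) 5/(2*s^2) 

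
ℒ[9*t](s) 9/s^2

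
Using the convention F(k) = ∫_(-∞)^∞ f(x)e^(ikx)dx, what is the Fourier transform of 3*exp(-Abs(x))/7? 6/(7*(k^2 + 1))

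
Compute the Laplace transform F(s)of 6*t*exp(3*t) 6/(s - 3)^2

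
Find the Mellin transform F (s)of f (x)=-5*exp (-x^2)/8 -5*gamma (s/2)/16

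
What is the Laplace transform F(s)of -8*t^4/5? -192/(5*s^5)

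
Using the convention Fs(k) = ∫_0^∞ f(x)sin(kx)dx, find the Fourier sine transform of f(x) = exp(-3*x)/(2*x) atan(k/3)/2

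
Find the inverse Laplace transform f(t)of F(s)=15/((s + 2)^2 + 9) 5 * exp(-2 * t) * sin(3 * t)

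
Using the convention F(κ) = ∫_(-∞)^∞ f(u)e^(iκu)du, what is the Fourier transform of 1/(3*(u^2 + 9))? pi*exp(-3*Abs(κ))/9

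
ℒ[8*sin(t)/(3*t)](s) 8*atan(1/s)/3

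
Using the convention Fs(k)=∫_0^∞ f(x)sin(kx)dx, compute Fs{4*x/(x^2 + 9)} 2*pi*exp(-3*k)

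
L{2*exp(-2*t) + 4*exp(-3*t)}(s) 4/(s + 3) + 2/(s + 2)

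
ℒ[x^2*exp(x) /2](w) (w - 1) ^(-3) 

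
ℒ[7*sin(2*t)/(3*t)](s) 7*atan(2/s)/3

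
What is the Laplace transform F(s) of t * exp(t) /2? 1/(2 * (s - 1) ^2) 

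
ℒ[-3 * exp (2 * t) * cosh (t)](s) 3 * (2 - s)/ ( (s - 2)^2 - 1)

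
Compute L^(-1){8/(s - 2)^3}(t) 4 * t^2 * exp(2 * t)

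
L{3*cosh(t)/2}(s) 3*s/(2*(s^2 - 1))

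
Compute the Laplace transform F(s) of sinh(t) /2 1/(2*(s^2 - 1) ) 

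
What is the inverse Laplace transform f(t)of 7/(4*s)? 7/4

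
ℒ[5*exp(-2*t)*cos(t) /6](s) 5*(s+2) /(6*((s+2) ^2+1) ) 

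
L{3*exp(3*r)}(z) 3/(z - 3)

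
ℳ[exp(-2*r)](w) gamma(w)/2^w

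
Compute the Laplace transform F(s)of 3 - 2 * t 3/s - 2/s^2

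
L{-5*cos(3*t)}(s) -5*s/(s^2 + 9)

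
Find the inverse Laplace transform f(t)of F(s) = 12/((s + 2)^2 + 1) 12 * exp(-2 * t) * sin(t)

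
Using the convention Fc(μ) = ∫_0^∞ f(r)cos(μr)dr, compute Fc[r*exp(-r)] (1 - μ^2)/(μ^2 + 1)^2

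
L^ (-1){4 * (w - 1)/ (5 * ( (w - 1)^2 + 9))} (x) 4 * exp (x) * cos (3 * x)/5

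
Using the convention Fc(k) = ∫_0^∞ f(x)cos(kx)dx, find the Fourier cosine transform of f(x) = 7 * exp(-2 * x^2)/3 7 * sqrt(2) * sqrt(pi) * exp(-k^2/8)/12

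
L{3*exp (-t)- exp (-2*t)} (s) 3/ (s + 1) - 1/ (s + 2)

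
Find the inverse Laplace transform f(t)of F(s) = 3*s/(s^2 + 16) 3*cos(4*t)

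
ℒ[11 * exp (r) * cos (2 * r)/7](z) 11 * (z - 1)/ (7 * ( (z - 1)^2 + 4))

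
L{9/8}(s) 9/(8*s)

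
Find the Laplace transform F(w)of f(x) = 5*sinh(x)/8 5/(8*(w^2 - 1))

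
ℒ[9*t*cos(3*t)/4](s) 9*(s^2-9)/(4*(s^2 + 9)^2)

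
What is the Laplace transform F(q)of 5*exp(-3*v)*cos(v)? 5*(q + 3)/((q + 3)^2 + 1)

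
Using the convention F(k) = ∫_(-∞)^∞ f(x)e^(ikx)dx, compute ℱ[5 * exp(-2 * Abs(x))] 20/(k^2 + 4)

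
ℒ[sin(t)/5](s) 1/(5 * (s^2 + 1))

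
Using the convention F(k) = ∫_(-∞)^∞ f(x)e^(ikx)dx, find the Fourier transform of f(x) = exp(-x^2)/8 sqrt(pi) * exp(-k^2/4)/8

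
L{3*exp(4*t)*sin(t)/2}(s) 3/(2*((s - 4)^2+1))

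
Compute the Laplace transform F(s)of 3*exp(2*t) 3/(s - 2)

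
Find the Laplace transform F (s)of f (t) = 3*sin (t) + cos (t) s/ (s^2 + 1) + 3/ (s^2 + 1)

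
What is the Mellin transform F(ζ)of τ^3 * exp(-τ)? gamma(ζ + 3)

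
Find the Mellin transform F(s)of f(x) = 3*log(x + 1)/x -3*pi*csc(pi*s)/(s - 1)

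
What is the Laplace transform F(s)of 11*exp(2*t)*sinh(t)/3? 11/(3*((s - 2)^2 - 1))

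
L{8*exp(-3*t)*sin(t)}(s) 8/((s+3)^2+1)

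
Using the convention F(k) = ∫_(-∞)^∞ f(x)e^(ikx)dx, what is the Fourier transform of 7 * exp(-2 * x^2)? 7 * sqrt(2) * sqrt(pi) * exp(-k^2/8)/2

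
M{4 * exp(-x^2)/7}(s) 2 * gamma(s/2)/7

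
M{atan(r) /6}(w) -pi * sec(pi * w/2) /(12 * w) 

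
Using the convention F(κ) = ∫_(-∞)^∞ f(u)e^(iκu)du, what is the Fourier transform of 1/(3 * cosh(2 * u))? pi/(6 * cosh(pi * κ/4))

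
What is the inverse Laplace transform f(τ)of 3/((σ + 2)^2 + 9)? exp(-2 * τ) * sin(3 * τ)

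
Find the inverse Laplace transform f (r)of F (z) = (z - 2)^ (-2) r*exp (2*r)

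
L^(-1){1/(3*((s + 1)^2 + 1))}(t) exp(-t)*sin(t)/3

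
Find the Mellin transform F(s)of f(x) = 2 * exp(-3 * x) 2 * gamma(s)/3^s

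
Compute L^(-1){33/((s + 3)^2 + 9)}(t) 11*exp(-3*t)*sin(3*t)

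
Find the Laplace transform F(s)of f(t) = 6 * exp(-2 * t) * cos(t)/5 6 * (s + 2)/(5 * ((s + 2)^2 + 1))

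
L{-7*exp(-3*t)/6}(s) -7/(6*s + 18)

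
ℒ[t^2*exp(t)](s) 2/(s - 1)^3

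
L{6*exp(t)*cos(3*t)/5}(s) 6*(s - 1)/(5*((s - 1)^2 + 9))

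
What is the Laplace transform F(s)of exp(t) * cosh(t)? (s - 1)/(s * (s - 2))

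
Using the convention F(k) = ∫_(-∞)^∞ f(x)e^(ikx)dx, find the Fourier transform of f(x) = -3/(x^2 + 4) -3*pi*exp(-2*Abs(k))/2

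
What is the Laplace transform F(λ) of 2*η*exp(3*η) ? 2/(λ - 3) ^2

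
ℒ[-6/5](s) -6/(5*s)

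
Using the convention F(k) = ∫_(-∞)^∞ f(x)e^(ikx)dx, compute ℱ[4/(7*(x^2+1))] 4*pi*exp(-Abs(k))/7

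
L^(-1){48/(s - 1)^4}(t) 8 * t^3 * exp(t)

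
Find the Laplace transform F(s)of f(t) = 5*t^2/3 10/(3*s^3)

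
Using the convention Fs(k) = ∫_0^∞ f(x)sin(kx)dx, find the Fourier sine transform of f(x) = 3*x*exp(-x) 6*k/(k^2+1)^2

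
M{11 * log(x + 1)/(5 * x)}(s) -11 * pi * csc(pi * s)/(5 * s - 5)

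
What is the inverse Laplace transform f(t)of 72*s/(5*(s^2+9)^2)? 12*t*sin(3*t)/5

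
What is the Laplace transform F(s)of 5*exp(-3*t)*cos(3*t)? 5*(s + 3)/((s + 3)^2 + 9)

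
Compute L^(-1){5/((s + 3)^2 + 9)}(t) 5*exp(-3*t)*sin(3*t)/3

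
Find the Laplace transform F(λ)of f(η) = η λ^(-2)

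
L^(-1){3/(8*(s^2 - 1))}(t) 3*sinh(t)/8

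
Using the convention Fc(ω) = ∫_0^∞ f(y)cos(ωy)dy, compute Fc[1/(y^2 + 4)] pi * exp(-2 * ω)/4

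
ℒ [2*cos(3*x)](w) 2*w/(w^2 + 9)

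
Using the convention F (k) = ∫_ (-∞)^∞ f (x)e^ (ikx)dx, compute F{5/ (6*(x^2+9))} 5*pi*exp (-3*Abs (k))/18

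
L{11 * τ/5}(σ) 11/(5 * σ^2)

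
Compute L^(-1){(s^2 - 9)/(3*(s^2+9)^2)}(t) t*cos(3*t)/3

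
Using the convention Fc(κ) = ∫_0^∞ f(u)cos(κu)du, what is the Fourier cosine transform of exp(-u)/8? 1/(8 * (κ^2 + 1))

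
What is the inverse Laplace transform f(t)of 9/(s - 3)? 9*exp(3*t)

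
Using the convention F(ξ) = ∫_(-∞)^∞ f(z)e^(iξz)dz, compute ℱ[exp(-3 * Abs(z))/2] 3/(ξ^2 + 9)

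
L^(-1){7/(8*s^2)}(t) 7*t/8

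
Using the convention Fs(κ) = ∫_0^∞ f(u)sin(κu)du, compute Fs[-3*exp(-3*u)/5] -3*κ/(5*κ^2 + 45)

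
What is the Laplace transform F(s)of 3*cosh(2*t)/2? 3*s/(2*(s^2 - 4))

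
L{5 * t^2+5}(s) 10/s^3+5/s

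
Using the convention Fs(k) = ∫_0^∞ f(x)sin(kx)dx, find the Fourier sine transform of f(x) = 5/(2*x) 5*pi/4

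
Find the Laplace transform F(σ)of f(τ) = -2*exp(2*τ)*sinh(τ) -2/((σ - 2)^2 - 1)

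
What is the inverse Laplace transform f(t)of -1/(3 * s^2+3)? -sin(t)/3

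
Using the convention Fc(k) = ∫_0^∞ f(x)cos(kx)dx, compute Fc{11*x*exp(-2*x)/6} 11*(4 - k^2)/(6*(k^2 + 4)^2)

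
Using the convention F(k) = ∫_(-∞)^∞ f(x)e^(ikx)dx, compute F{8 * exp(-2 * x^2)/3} 4 * sqrt(2) * sqrt(pi) * exp(-k^2/8)/3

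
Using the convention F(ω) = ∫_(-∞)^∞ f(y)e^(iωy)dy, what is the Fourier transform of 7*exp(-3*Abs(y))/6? 7/(ω^2 + 9)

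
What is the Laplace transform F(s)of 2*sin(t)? 2/(s^2 + 1)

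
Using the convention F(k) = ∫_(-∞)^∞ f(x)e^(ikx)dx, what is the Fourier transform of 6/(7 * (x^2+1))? 6 * pi * exp(-Abs(k))/7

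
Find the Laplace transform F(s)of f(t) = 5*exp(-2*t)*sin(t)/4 5/(4*((s + 2)^2 + 1))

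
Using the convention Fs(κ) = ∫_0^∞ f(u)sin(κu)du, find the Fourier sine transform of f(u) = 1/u pi/2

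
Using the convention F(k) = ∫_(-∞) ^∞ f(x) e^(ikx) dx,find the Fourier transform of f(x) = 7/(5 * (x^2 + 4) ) 7 * pi * exp(-2 * Abs(k) ) /10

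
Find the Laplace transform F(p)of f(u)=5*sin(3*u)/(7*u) 5*atan(3/p)/7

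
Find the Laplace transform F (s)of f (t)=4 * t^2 8/s^3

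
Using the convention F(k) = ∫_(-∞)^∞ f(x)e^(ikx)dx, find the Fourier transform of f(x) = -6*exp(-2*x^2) -3*sqrt(2)*sqrt(pi)*exp(-k^2/8)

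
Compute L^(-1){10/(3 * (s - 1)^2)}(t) 10 * t * exp(t)/3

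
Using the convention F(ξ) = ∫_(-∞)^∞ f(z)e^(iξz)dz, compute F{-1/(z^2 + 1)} -pi * exp(-Abs(ξ))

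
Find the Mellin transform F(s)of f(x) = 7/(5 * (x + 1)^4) 7 * gamma(s) * gamma(4 - s)/30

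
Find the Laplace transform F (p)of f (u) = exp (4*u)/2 1/ (2*(p - 4))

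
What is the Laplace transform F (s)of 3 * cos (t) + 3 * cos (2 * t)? 3 * s/ (s^2 + 4) + 3 * s/ (s^2 + 1)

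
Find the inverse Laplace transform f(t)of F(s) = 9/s 9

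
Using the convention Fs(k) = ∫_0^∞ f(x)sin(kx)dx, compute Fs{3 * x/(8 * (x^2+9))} 3 * pi * exp(-3 * k)/16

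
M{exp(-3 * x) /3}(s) gamma(s) /(3 * 3^s) 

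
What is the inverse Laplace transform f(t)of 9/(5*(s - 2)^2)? 9*t*exp(2*t)/5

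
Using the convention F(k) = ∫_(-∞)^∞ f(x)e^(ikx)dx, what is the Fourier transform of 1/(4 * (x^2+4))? pi * exp(-2 * Abs(k))/8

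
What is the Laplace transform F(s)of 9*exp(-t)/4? 9/(4*(s+1))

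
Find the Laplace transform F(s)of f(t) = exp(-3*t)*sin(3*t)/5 3/(5*((s + 3)^2 + 9))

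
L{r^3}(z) 6/z^4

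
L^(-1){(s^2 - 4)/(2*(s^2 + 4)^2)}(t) t*cos(2*t)/2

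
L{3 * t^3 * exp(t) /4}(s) 9/(2 * (s - 1) ^4) 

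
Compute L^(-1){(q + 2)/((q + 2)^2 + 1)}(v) exp(-2 * v) * cos(v)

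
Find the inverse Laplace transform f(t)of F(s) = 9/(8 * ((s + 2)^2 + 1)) 9 * exp(-2 * t) * sin(t)/8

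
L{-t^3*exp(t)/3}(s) -2/(s - 1)^4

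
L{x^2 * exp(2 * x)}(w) 2/(w - 2)^3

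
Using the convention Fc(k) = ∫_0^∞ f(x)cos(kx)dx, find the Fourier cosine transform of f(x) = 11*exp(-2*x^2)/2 11*sqrt(2)*sqrt(pi)*exp(-k^2/8)/8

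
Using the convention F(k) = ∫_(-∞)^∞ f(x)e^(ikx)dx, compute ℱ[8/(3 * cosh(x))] 8 * pi/(3 * cosh(pi * k/2))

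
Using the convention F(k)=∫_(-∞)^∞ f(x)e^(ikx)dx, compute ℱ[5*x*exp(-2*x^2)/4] 5*sqrt(2)*I*sqrt(pi)*k*exp(-k^2/8)/32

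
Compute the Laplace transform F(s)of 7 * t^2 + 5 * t 14/s^3 + 5/s^2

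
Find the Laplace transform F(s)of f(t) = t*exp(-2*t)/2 1/(2*(s + 2)^2)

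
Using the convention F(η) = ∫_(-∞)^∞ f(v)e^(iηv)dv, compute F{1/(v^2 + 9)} pi*exp(-3*Abs(η))/3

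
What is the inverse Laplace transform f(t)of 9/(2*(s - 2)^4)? 3*t^3*exp(2*t)/4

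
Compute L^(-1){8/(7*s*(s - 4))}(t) 4*exp(2*t)*sinh(2*t)/7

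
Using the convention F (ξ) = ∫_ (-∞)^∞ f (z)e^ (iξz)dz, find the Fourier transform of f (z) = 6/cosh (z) 6*pi/cosh (pi*ξ/2)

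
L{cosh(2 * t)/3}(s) s/(3 * (s^2-4))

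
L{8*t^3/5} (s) 48/ (5*s^4)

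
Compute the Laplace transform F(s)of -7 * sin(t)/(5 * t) -7 * atan(1/s)/5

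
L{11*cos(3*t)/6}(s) 11*s/(6*(s^2 + 9))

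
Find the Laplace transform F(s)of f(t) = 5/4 5/(4*s)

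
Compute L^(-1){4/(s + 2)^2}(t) 4*t*exp(-2*t)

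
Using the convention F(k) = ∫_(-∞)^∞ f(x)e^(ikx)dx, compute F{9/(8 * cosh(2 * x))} 9 * pi/(16 * cosh(pi * k/4))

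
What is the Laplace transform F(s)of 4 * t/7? 4/(7 * s^2)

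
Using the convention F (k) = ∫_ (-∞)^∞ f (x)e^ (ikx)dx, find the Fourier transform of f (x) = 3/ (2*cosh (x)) 3*pi/ (2*cosh (pi*k/2))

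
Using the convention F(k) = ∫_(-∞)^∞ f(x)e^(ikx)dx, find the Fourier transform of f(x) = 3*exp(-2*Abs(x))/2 6/(k^2 + 4)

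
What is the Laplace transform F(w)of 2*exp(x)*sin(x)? 2/((w - 1)^2 + 1)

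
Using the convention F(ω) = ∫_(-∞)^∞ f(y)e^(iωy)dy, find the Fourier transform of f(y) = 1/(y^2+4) pi * exp(-2 * Abs(ω))/2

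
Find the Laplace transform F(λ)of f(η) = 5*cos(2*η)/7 5*λ/(7*(λ^2+4))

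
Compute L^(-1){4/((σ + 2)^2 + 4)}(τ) 2 * exp(-2 * τ) * sin(2 * τ)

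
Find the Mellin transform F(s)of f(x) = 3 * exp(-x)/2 3 * gamma(s)/2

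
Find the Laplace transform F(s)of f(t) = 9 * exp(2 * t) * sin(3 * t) 27/((s - 2)^2 + 9)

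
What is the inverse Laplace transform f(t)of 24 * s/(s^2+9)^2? 4 * t * sin(3 * t)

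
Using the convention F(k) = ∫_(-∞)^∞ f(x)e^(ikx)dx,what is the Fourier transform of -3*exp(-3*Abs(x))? -18/(k^2 + 9)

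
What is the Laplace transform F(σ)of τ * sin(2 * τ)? 4 * σ/(σ^2+4)^2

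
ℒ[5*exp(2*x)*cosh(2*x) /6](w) 5*(w - 2) /(6*w*(w - 4) ) 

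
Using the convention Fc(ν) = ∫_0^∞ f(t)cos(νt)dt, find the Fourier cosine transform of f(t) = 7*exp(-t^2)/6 7*sqrt(pi)*exp(-ν^2/4)/12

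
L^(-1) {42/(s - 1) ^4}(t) 7*t^3*exp(t) 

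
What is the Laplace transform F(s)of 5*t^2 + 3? 3/s + 10/s^3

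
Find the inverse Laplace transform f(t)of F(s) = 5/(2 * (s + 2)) 5 * exp(-2 * t)/2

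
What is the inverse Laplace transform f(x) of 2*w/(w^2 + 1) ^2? x*sin(x) 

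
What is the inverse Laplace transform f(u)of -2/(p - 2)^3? -u^2 * exp(2 * u)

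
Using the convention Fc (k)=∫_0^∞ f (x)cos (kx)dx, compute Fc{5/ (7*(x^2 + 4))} 5*pi*exp (-2*k)/28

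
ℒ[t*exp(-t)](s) (s + 1)^(-2)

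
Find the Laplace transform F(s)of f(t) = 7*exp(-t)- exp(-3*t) 7/(s + 1) - 1/(s + 3)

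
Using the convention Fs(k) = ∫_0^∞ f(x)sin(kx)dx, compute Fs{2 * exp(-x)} 2 * k/(k^2 + 1)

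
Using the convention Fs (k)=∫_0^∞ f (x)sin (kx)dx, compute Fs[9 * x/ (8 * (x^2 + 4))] 9 * pi * exp (-2 * k)/16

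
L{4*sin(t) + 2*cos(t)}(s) 4/(s^2 + 1) + 2*s/(s^2 + 1)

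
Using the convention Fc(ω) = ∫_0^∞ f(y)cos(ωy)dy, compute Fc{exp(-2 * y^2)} sqrt(2) * sqrt(pi) * exp(-ω^2/8)/4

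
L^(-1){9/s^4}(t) 3*t^3/2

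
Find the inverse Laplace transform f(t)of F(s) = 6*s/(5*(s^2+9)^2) t*sin(3*t)/5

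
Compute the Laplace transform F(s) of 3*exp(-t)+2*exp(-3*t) 3/(s+1)+2/(s+3) 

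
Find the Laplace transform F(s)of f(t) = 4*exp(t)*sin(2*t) 8/((s - 1)^2 + 4)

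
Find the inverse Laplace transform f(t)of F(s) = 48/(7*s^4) 8*t^3/7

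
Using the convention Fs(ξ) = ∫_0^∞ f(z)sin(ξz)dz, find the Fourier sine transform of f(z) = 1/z pi/2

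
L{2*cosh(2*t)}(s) 2*s/(s^2 - 4)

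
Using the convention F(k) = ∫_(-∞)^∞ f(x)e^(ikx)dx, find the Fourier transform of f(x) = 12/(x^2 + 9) 4*pi*exp(-3*Abs(k))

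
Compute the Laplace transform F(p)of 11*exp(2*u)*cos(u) 11*(p - 2)/((p - 2)^2 + 1)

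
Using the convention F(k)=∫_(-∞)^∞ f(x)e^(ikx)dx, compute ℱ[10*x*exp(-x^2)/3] 5*I*sqrt(pi)*k*exp(-k^2/4)/3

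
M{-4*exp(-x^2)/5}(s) -2*gamma(s/2)/5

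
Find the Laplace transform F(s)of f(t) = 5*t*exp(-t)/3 5/(3*(s + 1)^2)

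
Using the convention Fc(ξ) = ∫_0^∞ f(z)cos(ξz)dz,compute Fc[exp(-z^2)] sqrt(pi)*exp(-ξ^2/4)/2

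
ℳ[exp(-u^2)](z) gamma(z/2) /2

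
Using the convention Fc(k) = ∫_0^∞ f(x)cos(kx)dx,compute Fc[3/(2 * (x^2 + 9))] pi * exp(-3 * k)/4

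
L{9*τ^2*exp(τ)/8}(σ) 9/(4*(σ - 1)^3)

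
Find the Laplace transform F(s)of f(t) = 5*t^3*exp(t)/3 10/(s - 1)^4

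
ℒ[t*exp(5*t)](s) (s - 5)^(-2)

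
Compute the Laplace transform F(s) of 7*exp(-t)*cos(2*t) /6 7*(s + 1) /(6*((s + 1) ^2 + 4) ) 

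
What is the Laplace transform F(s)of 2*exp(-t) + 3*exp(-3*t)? 2/(s + 1) + 3/(s + 3)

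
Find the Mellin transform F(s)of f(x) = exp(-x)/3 gamma(s)/3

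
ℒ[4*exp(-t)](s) 4/(s + 1)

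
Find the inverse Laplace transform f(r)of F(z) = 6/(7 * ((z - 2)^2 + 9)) 2 * exp(2 * r) * sin(3 * r)/7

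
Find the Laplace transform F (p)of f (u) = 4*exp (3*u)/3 4/ (3*(p - 3))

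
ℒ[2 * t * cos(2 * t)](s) 2 * (s^2 - 4) /(s^2 + 4) ^2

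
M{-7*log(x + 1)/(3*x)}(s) 7*pi*csc(pi*s)/(3*(s - 1))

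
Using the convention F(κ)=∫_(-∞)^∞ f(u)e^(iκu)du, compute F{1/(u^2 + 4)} pi*exp(-2*Abs(κ))/2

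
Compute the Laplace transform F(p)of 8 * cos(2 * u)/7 8 * p/(7 * (p^2 + 4))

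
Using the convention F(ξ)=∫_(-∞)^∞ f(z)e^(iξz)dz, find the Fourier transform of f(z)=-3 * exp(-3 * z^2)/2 -sqrt(3) * sqrt(pi) * exp(-ξ^2/12)/2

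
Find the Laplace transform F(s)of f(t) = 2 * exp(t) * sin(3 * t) 6/((s - 1)^2+9)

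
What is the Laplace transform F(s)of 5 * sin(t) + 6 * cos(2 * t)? 6 * s/(s^2 + 4) + 5/(s^2 + 1)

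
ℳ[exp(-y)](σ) gamma(σ)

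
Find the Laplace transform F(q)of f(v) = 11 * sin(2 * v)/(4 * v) 11 * atan(2/q)/4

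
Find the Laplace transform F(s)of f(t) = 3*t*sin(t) 6*s/(s^2 + 1)^2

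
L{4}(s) 4/s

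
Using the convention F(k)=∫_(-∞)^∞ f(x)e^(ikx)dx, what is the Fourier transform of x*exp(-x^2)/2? I*sqrt(pi)*k*exp(-k^2/4)/4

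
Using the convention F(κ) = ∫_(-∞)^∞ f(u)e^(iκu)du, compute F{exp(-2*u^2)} sqrt(2)*sqrt(pi)*exp(-κ^2/8)/2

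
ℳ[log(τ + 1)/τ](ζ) -pi*csc(pi*ζ)/(ζ - 1)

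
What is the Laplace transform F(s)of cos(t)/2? s/(2 * (s^2 + 1))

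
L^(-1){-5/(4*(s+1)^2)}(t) -5*t*exp(-t)/4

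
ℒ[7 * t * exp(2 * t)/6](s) 7/(6 * (s - 2)^2)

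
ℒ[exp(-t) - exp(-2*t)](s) 1/(s + 1) - 1/(s + 2) 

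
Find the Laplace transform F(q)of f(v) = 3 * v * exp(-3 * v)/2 3/(2 * (q + 3)^2)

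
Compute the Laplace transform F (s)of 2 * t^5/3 80/s^6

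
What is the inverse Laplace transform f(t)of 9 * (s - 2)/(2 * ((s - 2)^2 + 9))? 9 * exp(2 * t) * cos(3 * t)/2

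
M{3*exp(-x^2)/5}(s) 3*gamma(s/2)/10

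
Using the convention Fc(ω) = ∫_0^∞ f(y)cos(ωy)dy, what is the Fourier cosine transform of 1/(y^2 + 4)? pi*exp(-2*ω)/4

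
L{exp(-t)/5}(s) 1/(5*(s + 1))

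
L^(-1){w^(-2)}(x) x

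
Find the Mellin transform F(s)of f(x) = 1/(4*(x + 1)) pi*csc(pi*s)/4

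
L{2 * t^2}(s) 4/s^3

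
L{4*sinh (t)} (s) 4/ (s^2 - 1)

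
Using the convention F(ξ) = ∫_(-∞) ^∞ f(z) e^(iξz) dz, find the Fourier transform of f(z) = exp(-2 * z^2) sqrt(2) * sqrt(pi) * exp(-ξ^2/8) /2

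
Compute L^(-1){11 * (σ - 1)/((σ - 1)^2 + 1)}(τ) 11 * exp(τ) * cos(τ)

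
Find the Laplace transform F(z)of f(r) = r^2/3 2/(3*z^3)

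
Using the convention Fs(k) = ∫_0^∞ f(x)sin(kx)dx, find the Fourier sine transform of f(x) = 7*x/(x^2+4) 7*pi*exp(-2*k)/2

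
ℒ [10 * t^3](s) 60/s^4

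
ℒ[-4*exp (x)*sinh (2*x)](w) -8/ ( (w - 1)^2-4)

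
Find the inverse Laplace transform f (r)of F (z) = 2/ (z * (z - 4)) exp (2 * r) * sinh (2 * r)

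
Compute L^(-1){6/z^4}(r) r^3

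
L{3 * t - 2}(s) 3/s^2 - 2/s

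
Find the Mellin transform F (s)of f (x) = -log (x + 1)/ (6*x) pi*csc (pi*s)/ (6*(s - 1))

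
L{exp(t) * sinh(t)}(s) 1/(s * (s - 2))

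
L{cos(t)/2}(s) s/(2*(s^2 + 1))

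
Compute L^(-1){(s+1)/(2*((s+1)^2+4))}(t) exp(-t)*cos(2*t)/2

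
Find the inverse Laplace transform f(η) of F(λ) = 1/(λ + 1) exp(-η) 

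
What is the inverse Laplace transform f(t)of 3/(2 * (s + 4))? 3 * exp(-4 * t)/2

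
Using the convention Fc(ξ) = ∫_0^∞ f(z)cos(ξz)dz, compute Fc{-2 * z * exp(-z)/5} 2 * (ξ^2 - 1)/(5 * (ξ^2 + 1)^2)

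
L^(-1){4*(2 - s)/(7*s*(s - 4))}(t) -4*exp(2*t)*cosh(2*t)/7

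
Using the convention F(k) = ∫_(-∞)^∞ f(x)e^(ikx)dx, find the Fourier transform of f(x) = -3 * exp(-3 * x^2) -sqrt(3) * sqrt(pi) * exp(-k^2/12)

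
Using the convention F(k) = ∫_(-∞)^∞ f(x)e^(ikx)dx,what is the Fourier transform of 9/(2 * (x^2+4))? 9 * pi * exp(-2 * Abs(k))/4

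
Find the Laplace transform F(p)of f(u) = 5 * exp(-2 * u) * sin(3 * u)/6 5/(2 * ((p + 2)^2 + 9))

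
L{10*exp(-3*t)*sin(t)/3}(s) 10/(3*((s+3)^2+1))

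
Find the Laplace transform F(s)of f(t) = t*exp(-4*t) (s + 4)^(-2)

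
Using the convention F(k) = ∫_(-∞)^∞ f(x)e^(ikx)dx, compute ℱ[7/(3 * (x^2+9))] 7 * pi * exp(-3 * Abs(k))/9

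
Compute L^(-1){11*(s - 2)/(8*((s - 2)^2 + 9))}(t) 11*exp(2*t)*cos(3*t)/8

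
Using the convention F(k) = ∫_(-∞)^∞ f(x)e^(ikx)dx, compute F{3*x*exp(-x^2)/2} 3*I*sqrt(pi)*k*exp(-k^2/4)/4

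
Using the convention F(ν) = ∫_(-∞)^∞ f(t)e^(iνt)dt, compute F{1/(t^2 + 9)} pi*exp(-3*Abs(ν))/3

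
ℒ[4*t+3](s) 4/s^2+3/s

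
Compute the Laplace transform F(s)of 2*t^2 4/s^3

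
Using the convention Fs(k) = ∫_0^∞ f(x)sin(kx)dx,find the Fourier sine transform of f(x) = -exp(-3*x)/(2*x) -atan(k/3)/2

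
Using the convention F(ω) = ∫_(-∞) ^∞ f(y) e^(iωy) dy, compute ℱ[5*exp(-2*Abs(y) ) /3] 20/(3*(ω^2+4) ) 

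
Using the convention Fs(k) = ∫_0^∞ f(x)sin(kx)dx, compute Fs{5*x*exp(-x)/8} 5*k/(4*(k^2 + 1)^2)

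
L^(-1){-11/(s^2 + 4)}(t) -11*sin(2*t)/2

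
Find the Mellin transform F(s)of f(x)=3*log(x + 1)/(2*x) -3*pi*csc(pi*s)/(2*s - 2)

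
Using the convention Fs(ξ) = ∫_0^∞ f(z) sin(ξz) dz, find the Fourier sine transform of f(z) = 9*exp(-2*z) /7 9*ξ/(7*(ξ^2 + 4) ) 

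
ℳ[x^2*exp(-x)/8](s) gamma(s + 2)/8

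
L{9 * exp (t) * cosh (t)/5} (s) 9 * (s - 1)/ (5 * s * (s - 2))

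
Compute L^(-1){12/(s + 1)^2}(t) 12*t*exp(-t)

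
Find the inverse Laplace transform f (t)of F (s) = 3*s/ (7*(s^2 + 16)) 3*cos (4*t)/7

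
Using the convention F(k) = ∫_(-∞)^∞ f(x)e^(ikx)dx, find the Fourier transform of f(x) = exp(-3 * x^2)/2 sqrt(3) * sqrt(pi) * exp(-k^2/12)/6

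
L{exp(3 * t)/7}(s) 1/(7 * (s - 3))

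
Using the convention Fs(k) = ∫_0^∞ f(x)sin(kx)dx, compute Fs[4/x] 2*pi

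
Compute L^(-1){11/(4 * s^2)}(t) 11 * t/4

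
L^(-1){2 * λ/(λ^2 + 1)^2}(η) η * sin(η)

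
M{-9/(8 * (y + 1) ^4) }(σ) 3 * pi * (σ - 3) * (σ - 2) * (σ - 1) /(16 * sin(pi * σ) ) 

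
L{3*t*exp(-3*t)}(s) 3/(s + 3)^2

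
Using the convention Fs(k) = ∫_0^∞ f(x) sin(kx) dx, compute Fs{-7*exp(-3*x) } -7*k/(k^2+9) 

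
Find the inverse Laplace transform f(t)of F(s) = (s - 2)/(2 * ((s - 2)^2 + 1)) exp(2 * t) * cos(t)/2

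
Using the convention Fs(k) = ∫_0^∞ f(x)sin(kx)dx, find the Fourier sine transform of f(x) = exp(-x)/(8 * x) atan(k)/8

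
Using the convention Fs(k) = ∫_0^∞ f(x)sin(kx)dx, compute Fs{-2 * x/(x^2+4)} -pi * exp(-2 * k)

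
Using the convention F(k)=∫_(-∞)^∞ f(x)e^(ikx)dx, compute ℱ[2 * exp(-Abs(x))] 4/(k^2+1)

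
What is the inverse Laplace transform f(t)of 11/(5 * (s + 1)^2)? 11 * t * exp(-t)/5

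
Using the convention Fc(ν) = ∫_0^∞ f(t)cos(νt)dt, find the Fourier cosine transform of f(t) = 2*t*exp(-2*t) 2*(4 - ν^2)/(ν^2+4)^2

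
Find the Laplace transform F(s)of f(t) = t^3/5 6/(5*s^4)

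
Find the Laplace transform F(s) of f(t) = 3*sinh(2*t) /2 3/(s^2 - 4) 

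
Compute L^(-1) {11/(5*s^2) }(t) 11*t/5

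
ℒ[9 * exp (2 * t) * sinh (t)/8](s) 9/ (8 * ( (s - 2)^2 - 1))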